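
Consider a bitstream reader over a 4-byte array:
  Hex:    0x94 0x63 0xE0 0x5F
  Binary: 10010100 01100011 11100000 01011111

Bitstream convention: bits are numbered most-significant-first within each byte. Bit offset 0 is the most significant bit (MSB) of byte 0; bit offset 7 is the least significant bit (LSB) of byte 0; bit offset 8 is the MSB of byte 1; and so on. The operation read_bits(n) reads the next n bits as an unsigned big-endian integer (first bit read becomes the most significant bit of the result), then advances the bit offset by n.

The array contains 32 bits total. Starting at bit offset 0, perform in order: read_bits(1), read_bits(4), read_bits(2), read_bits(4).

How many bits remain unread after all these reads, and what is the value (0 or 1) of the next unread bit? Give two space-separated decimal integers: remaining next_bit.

Read 1: bits[0:1] width=1 -> value=1 (bin 1); offset now 1 = byte 0 bit 1; 31 bits remain
Read 2: bits[1:5] width=4 -> value=2 (bin 0010); offset now 5 = byte 0 bit 5; 27 bits remain
Read 3: bits[5:7] width=2 -> value=2 (bin 10); offset now 7 = byte 0 bit 7; 25 bits remain
Read 4: bits[7:11] width=4 -> value=3 (bin 0011); offset now 11 = byte 1 bit 3; 21 bits remain

Answer: 21 0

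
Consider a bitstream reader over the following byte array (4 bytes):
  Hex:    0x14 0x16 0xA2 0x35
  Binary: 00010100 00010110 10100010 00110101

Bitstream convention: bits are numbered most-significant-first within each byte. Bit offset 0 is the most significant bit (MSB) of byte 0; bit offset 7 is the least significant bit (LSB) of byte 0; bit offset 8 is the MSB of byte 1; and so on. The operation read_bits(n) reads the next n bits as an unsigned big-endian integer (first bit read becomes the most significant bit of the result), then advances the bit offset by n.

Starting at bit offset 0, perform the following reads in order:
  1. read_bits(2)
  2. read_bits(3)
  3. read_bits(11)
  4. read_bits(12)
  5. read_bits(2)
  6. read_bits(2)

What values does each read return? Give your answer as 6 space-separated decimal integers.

Answer: 0 2 1046 2595 1 1

Derivation:
Read 1: bits[0:2] width=2 -> value=0 (bin 00); offset now 2 = byte 0 bit 2; 30 bits remain
Read 2: bits[2:5] width=3 -> value=2 (bin 010); offset now 5 = byte 0 bit 5; 27 bits remain
Read 3: bits[5:16] width=11 -> value=1046 (bin 10000010110); offset now 16 = byte 2 bit 0; 16 bits remain
Read 4: bits[16:28] width=12 -> value=2595 (bin 101000100011); offset now 28 = byte 3 bit 4; 4 bits remain
Read 5: bits[28:30] width=2 -> value=1 (bin 01); offset now 30 = byte 3 bit 6; 2 bits remain
Read 6: bits[30:32] width=2 -> value=1 (bin 01); offset now 32 = byte 4 bit 0; 0 bits remain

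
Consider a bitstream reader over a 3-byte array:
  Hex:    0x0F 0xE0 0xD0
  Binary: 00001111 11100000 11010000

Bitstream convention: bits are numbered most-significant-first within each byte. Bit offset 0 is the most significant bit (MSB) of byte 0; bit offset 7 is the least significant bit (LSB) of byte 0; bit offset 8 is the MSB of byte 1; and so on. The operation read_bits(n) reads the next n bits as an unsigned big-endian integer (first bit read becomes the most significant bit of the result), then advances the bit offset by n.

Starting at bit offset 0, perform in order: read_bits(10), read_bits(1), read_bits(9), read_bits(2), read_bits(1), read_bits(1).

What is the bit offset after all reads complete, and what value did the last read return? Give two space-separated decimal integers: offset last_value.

Answer: 24 0

Derivation:
Read 1: bits[0:10] width=10 -> value=63 (bin 0000111111); offset now 10 = byte 1 bit 2; 14 bits remain
Read 2: bits[10:11] width=1 -> value=1 (bin 1); offset now 11 = byte 1 bit 3; 13 bits remain
Read 3: bits[11:20] width=9 -> value=13 (bin 000001101); offset now 20 = byte 2 bit 4; 4 bits remain
Read 4: bits[20:22] width=2 -> value=0 (bin 00); offset now 22 = byte 2 bit 6; 2 bits remain
Read 5: bits[22:23] width=1 -> value=0 (bin 0); offset now 23 = byte 2 bit 7; 1 bits remain
Read 6: bits[23:24] width=1 -> value=0 (bin 0); offset now 24 = byte 3 bit 0; 0 bits remain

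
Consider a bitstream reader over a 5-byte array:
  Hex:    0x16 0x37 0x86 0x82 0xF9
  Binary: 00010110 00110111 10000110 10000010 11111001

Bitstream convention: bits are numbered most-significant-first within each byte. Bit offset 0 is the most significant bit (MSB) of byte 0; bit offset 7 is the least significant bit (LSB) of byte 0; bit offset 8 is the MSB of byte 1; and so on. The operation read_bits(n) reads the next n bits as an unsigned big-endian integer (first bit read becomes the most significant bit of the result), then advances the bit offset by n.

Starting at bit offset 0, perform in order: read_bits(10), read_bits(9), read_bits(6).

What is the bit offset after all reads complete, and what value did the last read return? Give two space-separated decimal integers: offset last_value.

Read 1: bits[0:10] width=10 -> value=88 (bin 0001011000); offset now 10 = byte 1 bit 2; 30 bits remain
Read 2: bits[10:19] width=9 -> value=444 (bin 110111100); offset now 19 = byte 2 bit 3; 21 bits remain
Read 3: bits[19:25] width=6 -> value=13 (bin 001101); offset now 25 = byte 3 bit 1; 15 bits remain

Answer: 25 13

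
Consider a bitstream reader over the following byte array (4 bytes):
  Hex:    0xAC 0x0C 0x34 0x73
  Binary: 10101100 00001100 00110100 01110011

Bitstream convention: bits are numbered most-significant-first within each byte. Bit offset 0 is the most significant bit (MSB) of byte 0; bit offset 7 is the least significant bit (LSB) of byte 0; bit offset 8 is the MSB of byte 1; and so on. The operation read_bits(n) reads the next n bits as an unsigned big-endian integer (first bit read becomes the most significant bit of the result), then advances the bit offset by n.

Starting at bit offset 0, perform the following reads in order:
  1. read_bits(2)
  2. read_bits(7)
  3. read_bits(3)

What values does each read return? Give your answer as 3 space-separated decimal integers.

Read 1: bits[0:2] width=2 -> value=2 (bin 10); offset now 2 = byte 0 bit 2; 30 bits remain
Read 2: bits[2:9] width=7 -> value=88 (bin 1011000); offset now 9 = byte 1 bit 1; 23 bits remain
Read 3: bits[9:12] width=3 -> value=0 (bin 000); offset now 12 = byte 1 bit 4; 20 bits remain

Answer: 2 88 0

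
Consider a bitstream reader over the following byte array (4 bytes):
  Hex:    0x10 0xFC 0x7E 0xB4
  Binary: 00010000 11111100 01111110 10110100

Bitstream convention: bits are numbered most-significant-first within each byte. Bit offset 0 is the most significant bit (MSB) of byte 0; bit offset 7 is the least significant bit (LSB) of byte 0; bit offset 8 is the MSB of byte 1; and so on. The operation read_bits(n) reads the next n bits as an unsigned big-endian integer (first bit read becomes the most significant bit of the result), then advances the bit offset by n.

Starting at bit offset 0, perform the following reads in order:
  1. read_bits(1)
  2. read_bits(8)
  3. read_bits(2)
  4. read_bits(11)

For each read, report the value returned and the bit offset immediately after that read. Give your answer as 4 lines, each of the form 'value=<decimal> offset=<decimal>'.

Read 1: bits[0:1] width=1 -> value=0 (bin 0); offset now 1 = byte 0 bit 1; 31 bits remain
Read 2: bits[1:9] width=8 -> value=33 (bin 00100001); offset now 9 = byte 1 bit 1; 23 bits remain
Read 3: bits[9:11] width=2 -> value=3 (bin 11); offset now 11 = byte 1 bit 3; 21 bits remain
Read 4: bits[11:22] width=11 -> value=1823 (bin 11100011111); offset now 22 = byte 2 bit 6; 10 bits remain

Answer: value=0 offset=1
value=33 offset=9
value=3 offset=11
value=1823 offset=22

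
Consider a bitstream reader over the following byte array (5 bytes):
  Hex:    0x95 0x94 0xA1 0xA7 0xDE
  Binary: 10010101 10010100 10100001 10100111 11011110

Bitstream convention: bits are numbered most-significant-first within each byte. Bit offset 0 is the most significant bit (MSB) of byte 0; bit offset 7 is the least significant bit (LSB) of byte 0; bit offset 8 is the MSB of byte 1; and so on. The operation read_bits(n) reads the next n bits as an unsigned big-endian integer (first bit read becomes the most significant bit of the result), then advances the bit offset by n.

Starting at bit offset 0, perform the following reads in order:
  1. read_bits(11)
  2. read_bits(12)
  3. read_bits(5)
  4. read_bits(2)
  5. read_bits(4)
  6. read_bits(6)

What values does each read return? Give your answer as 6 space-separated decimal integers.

Answer: 1196 2640 26 1 15 30

Derivation:
Read 1: bits[0:11] width=11 -> value=1196 (bin 10010101100); offset now 11 = byte 1 bit 3; 29 bits remain
Read 2: bits[11:23] width=12 -> value=2640 (bin 101001010000); offset now 23 = byte 2 bit 7; 17 bits remain
Read 3: bits[23:28] width=5 -> value=26 (bin 11010); offset now 28 = byte 3 bit 4; 12 bits remain
Read 4: bits[28:30] width=2 -> value=1 (bin 01); offset now 30 = byte 3 bit 6; 10 bits remain
Read 5: bits[30:34] width=4 -> value=15 (bin 1111); offset now 34 = byte 4 bit 2; 6 bits remain
Read 6: bits[34:40] width=6 -> value=30 (bin 011110); offset now 40 = byte 5 bit 0; 0 bits remain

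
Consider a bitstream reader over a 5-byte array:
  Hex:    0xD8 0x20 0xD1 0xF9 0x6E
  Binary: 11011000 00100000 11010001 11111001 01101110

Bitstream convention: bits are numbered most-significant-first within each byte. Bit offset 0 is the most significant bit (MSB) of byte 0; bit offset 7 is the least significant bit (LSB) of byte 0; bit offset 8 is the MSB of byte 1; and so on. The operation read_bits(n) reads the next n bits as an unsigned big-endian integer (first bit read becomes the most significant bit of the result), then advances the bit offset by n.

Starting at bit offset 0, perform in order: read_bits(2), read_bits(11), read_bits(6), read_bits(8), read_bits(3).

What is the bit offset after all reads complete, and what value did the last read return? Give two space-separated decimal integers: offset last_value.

Read 1: bits[0:2] width=2 -> value=3 (bin 11); offset now 2 = byte 0 bit 2; 38 bits remain
Read 2: bits[2:13] width=11 -> value=772 (bin 01100000100); offset now 13 = byte 1 bit 5; 27 bits remain
Read 3: bits[13:19] width=6 -> value=6 (bin 000110); offset now 19 = byte 2 bit 3; 21 bits remain
Read 4: bits[19:27] width=8 -> value=143 (bin 10001111); offset now 27 = byte 3 bit 3; 13 bits remain
Read 5: bits[27:30] width=3 -> value=6 (bin 110); offset now 30 = byte 3 bit 6; 10 bits remain

Answer: 30 6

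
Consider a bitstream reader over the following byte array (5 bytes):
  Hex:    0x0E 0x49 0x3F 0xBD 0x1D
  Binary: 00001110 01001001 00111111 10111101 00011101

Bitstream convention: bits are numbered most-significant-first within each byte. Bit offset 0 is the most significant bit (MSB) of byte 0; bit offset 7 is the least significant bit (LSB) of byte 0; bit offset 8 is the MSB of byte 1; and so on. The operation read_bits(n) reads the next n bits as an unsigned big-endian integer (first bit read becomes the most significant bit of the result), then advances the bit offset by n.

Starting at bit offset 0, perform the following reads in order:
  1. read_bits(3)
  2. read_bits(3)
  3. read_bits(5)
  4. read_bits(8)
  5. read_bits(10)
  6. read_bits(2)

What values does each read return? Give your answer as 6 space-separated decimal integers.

Read 1: bits[0:3] width=3 -> value=0 (bin 000); offset now 3 = byte 0 bit 3; 37 bits remain
Read 2: bits[3:6] width=3 -> value=3 (bin 011); offset now 6 = byte 0 bit 6; 34 bits remain
Read 3: bits[6:11] width=5 -> value=18 (bin 10010); offset now 11 = byte 1 bit 3; 29 bits remain
Read 4: bits[11:19] width=8 -> value=73 (bin 01001001); offset now 19 = byte 2 bit 3; 21 bits remain
Read 5: bits[19:29] width=10 -> value=1015 (bin 1111110111); offset now 29 = byte 3 bit 5; 11 bits remain
Read 6: bits[29:31] width=2 -> value=2 (bin 10); offset now 31 = byte 3 bit 7; 9 bits remain

Answer: 0 3 18 73 1015 2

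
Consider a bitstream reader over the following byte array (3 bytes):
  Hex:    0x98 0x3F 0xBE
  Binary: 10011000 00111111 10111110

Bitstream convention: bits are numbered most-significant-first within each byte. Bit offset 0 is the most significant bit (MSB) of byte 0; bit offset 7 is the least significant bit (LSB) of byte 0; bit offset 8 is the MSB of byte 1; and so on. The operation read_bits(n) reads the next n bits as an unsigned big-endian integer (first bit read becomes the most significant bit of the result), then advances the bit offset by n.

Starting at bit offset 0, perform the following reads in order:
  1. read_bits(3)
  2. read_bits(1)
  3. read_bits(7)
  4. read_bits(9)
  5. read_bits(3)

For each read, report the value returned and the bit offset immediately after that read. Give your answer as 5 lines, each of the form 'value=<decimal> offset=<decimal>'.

Read 1: bits[0:3] width=3 -> value=4 (bin 100); offset now 3 = byte 0 bit 3; 21 bits remain
Read 2: bits[3:4] width=1 -> value=1 (bin 1); offset now 4 = byte 0 bit 4; 20 bits remain
Read 3: bits[4:11] width=7 -> value=65 (bin 1000001); offset now 11 = byte 1 bit 3; 13 bits remain
Read 4: bits[11:20] width=9 -> value=507 (bin 111111011); offset now 20 = byte 2 bit 4; 4 bits remain
Read 5: bits[20:23] width=3 -> value=7 (bin 111); offset now 23 = byte 2 bit 7; 1 bits remain

Answer: value=4 offset=3
value=1 offset=4
value=65 offset=11
value=507 offset=20
value=7 offset=23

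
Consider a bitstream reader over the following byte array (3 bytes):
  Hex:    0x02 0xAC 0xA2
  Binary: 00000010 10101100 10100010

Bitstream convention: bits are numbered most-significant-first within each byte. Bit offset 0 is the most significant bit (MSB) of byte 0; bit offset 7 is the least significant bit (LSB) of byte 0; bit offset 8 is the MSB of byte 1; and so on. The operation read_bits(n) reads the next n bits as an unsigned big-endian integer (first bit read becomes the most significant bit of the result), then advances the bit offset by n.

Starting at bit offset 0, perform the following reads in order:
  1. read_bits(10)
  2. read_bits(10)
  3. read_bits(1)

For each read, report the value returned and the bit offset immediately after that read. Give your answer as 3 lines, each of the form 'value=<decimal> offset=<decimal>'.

Answer: value=10 offset=10
value=714 offset=20
value=0 offset=21

Derivation:
Read 1: bits[0:10] width=10 -> value=10 (bin 0000001010); offset now 10 = byte 1 bit 2; 14 bits remain
Read 2: bits[10:20] width=10 -> value=714 (bin 1011001010); offset now 20 = byte 2 bit 4; 4 bits remain
Read 3: bits[20:21] width=1 -> value=0 (bin 0); offset now 21 = byte 2 bit 5; 3 bits remain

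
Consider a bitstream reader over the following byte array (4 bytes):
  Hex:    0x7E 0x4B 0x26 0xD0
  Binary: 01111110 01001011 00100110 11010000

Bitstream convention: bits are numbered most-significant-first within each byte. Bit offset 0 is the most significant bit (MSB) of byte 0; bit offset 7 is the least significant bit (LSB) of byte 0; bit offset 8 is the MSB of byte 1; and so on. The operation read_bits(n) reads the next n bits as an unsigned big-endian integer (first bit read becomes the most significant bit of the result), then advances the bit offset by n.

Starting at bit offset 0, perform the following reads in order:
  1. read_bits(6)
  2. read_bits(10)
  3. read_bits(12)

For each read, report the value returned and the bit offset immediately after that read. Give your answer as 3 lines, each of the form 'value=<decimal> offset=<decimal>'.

Read 1: bits[0:6] width=6 -> value=31 (bin 011111); offset now 6 = byte 0 bit 6; 26 bits remain
Read 2: bits[6:16] width=10 -> value=587 (bin 1001001011); offset now 16 = byte 2 bit 0; 16 bits remain
Read 3: bits[16:28] width=12 -> value=621 (bin 001001101101); offset now 28 = byte 3 bit 4; 4 bits remain

Answer: value=31 offset=6
value=587 offset=16
value=621 offset=28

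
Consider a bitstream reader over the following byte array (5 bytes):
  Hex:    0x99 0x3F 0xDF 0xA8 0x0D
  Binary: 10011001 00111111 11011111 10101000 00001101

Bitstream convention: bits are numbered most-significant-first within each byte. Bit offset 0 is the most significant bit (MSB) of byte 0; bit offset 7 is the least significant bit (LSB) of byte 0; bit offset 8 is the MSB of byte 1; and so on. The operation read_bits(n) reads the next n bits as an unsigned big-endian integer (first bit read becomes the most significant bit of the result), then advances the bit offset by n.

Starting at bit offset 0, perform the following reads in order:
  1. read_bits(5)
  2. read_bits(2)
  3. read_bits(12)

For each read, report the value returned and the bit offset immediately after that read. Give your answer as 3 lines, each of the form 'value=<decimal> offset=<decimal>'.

Read 1: bits[0:5] width=5 -> value=19 (bin 10011); offset now 5 = byte 0 bit 5; 35 bits remain
Read 2: bits[5:7] width=2 -> value=0 (bin 00); offset now 7 = byte 0 bit 7; 33 bits remain
Read 3: bits[7:19] width=12 -> value=2558 (bin 100111111110); offset now 19 = byte 2 bit 3; 21 bits remain

Answer: value=19 offset=5
value=0 offset=7
value=2558 offset=19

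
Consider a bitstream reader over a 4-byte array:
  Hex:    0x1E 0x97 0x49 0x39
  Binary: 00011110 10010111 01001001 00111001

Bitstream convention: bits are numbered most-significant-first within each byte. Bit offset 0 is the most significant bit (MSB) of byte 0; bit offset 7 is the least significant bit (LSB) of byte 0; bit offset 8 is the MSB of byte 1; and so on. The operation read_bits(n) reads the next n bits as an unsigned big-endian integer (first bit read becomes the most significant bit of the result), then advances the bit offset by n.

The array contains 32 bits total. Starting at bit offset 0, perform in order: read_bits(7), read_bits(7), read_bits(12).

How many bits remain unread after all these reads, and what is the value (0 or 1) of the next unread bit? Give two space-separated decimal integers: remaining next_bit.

Answer: 6 1

Derivation:
Read 1: bits[0:7] width=7 -> value=15 (bin 0001111); offset now 7 = byte 0 bit 7; 25 bits remain
Read 2: bits[7:14] width=7 -> value=37 (bin 0100101); offset now 14 = byte 1 bit 6; 18 bits remain
Read 3: bits[14:26] width=12 -> value=3364 (bin 110100100100); offset now 26 = byte 3 bit 2; 6 bits remain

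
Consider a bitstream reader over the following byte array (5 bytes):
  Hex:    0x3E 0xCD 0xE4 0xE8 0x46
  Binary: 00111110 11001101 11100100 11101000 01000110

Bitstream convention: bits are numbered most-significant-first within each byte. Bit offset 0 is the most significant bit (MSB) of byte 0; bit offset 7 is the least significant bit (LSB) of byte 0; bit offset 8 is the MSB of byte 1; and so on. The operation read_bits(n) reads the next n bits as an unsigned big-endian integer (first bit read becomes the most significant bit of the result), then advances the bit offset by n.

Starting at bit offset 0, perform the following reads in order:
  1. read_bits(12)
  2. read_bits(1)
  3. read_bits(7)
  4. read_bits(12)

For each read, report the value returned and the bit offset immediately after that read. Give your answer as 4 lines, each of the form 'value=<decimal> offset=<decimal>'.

Answer: value=1004 offset=12
value=1 offset=13
value=94 offset=20
value=1256 offset=32

Derivation:
Read 1: bits[0:12] width=12 -> value=1004 (bin 001111101100); offset now 12 = byte 1 bit 4; 28 bits remain
Read 2: bits[12:13] width=1 -> value=1 (bin 1); offset now 13 = byte 1 bit 5; 27 bits remain
Read 3: bits[13:20] width=7 -> value=94 (bin 1011110); offset now 20 = byte 2 bit 4; 20 bits remain
Read 4: bits[20:32] width=12 -> value=1256 (bin 010011101000); offset now 32 = byte 4 bit 0; 8 bits remain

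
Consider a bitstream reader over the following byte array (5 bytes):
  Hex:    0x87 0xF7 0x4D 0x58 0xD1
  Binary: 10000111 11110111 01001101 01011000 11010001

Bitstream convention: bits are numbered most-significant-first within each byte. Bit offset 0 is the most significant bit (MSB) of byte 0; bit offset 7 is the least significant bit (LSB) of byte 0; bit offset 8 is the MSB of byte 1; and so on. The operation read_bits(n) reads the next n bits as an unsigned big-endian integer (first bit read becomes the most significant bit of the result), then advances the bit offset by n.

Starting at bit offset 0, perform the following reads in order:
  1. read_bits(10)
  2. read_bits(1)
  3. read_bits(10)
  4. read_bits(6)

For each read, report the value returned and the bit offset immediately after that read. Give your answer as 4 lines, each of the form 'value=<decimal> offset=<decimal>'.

Read 1: bits[0:10] width=10 -> value=543 (bin 1000011111); offset now 10 = byte 1 bit 2; 30 bits remain
Read 2: bits[10:11] width=1 -> value=1 (bin 1); offset now 11 = byte 1 bit 3; 29 bits remain
Read 3: bits[11:21] width=10 -> value=745 (bin 1011101001); offset now 21 = byte 2 bit 5; 19 bits remain
Read 4: bits[21:27] width=6 -> value=42 (bin 101010); offset now 27 = byte 3 bit 3; 13 bits remain

Answer: value=543 offset=10
value=1 offset=11
value=745 offset=21
value=42 offset=27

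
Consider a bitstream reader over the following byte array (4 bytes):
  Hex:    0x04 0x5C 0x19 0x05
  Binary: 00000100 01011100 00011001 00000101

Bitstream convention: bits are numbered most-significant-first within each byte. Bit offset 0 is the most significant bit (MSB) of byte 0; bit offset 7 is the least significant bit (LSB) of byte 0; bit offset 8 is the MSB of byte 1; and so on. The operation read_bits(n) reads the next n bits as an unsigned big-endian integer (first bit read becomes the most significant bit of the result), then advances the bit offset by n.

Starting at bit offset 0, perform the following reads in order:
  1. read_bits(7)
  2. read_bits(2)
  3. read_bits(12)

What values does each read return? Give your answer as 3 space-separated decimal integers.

Answer: 2 0 2947

Derivation:
Read 1: bits[0:7] width=7 -> value=2 (bin 0000010); offset now 7 = byte 0 bit 7; 25 bits remain
Read 2: bits[7:9] width=2 -> value=0 (bin 00); offset now 9 = byte 1 bit 1; 23 bits remain
Read 3: bits[9:21] width=12 -> value=2947 (bin 101110000011); offset now 21 = byte 2 bit 5; 11 bits remain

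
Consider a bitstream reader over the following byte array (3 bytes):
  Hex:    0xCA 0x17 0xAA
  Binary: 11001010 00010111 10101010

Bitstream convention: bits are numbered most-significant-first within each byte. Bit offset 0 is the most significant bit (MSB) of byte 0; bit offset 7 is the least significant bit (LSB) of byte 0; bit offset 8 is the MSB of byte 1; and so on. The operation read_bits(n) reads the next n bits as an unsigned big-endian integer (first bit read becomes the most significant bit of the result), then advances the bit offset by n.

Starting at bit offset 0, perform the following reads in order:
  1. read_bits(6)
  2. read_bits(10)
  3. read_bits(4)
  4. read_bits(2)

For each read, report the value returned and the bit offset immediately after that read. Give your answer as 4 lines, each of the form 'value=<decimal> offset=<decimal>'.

Read 1: bits[0:6] width=6 -> value=50 (bin 110010); offset now 6 = byte 0 bit 6; 18 bits remain
Read 2: bits[6:16] width=10 -> value=535 (bin 1000010111); offset now 16 = byte 2 bit 0; 8 bits remain
Read 3: bits[16:20] width=4 -> value=10 (bin 1010); offset now 20 = byte 2 bit 4; 4 bits remain
Read 4: bits[20:22] width=2 -> value=2 (bin 10); offset now 22 = byte 2 bit 6; 2 bits remain

Answer: value=50 offset=6
value=535 offset=16
value=10 offset=20
value=2 offset=22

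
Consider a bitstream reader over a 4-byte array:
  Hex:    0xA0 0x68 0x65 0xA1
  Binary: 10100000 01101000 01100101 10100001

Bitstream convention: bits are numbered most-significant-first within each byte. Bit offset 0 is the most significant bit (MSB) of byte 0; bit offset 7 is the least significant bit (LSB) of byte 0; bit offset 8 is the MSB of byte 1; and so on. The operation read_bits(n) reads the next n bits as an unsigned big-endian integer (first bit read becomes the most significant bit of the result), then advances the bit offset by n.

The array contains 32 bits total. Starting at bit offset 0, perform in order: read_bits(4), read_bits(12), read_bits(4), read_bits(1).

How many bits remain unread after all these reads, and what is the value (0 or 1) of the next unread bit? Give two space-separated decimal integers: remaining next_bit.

Answer: 11 1

Derivation:
Read 1: bits[0:4] width=4 -> value=10 (bin 1010); offset now 4 = byte 0 bit 4; 28 bits remain
Read 2: bits[4:16] width=12 -> value=104 (bin 000001101000); offset now 16 = byte 2 bit 0; 16 bits remain
Read 3: bits[16:20] width=4 -> value=6 (bin 0110); offset now 20 = byte 2 bit 4; 12 bits remain
Read 4: bits[20:21] width=1 -> value=0 (bin 0); offset now 21 = byte 2 bit 5; 11 bits remain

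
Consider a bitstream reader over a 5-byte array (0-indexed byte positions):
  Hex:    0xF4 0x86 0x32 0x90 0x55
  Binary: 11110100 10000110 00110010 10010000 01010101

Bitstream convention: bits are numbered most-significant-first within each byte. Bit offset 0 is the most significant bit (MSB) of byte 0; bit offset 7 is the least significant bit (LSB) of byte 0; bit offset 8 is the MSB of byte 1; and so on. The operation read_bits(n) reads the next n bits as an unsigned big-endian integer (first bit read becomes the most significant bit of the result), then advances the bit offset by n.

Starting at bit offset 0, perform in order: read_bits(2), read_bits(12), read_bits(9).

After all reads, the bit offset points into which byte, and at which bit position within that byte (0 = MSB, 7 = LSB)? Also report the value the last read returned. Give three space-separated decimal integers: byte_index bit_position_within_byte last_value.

Answer: 2 7 281

Derivation:
Read 1: bits[0:2] width=2 -> value=3 (bin 11); offset now 2 = byte 0 bit 2; 38 bits remain
Read 2: bits[2:14] width=12 -> value=3361 (bin 110100100001); offset now 14 = byte 1 bit 6; 26 bits remain
Read 3: bits[14:23] width=9 -> value=281 (bin 100011001); offset now 23 = byte 2 bit 7; 17 bits remain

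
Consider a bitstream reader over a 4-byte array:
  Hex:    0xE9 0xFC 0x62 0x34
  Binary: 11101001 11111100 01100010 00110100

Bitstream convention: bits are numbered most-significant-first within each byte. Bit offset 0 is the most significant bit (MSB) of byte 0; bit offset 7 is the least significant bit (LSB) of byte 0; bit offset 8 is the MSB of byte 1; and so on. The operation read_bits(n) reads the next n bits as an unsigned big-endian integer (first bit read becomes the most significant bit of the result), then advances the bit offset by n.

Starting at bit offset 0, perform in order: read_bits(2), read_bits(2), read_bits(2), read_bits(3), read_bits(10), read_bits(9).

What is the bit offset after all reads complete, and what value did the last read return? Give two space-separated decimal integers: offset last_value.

Answer: 28 35

Derivation:
Read 1: bits[0:2] width=2 -> value=3 (bin 11); offset now 2 = byte 0 bit 2; 30 bits remain
Read 2: bits[2:4] width=2 -> value=2 (bin 10); offset now 4 = byte 0 bit 4; 28 bits remain
Read 3: bits[4:6] width=2 -> value=2 (bin 10); offset now 6 = byte 0 bit 6; 26 bits remain
Read 4: bits[6:9] width=3 -> value=3 (bin 011); offset now 9 = byte 1 bit 1; 23 bits remain
Read 5: bits[9:19] width=10 -> value=995 (bin 1111100011); offset now 19 = byte 2 bit 3; 13 bits remain
Read 6: bits[19:28] width=9 -> value=35 (bin 000100011); offset now 28 = byte 3 bit 4; 4 bits remain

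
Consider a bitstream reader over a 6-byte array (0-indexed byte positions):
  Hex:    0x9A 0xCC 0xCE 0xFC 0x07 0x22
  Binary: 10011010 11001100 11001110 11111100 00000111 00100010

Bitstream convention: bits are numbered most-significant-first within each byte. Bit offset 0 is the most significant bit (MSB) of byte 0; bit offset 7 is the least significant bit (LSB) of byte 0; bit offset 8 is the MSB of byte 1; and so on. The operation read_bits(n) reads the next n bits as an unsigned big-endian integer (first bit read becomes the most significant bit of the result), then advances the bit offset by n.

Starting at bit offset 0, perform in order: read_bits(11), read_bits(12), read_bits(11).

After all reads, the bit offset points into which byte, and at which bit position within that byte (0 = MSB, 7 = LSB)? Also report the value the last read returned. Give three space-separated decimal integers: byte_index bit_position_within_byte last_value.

Read 1: bits[0:11] width=11 -> value=1238 (bin 10011010110); offset now 11 = byte 1 bit 3; 37 bits remain
Read 2: bits[11:23] width=12 -> value=1639 (bin 011001100111); offset now 23 = byte 2 bit 7; 25 bits remain
Read 3: bits[23:34] width=11 -> value=1008 (bin 01111110000); offset now 34 = byte 4 bit 2; 14 bits remain

Answer: 4 2 1008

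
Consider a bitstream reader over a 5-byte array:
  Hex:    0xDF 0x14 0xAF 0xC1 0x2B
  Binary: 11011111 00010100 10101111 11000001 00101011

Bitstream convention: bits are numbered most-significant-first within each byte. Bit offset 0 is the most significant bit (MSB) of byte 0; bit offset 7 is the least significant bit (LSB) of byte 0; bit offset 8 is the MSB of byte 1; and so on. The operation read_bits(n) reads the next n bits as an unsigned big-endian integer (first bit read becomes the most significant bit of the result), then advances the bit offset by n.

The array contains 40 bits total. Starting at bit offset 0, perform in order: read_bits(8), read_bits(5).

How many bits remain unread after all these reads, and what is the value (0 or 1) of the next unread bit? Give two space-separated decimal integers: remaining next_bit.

Answer: 27 1

Derivation:
Read 1: bits[0:8] width=8 -> value=223 (bin 11011111); offset now 8 = byte 1 bit 0; 32 bits remain
Read 2: bits[8:13] width=5 -> value=2 (bin 00010); offset now 13 = byte 1 bit 5; 27 bits remain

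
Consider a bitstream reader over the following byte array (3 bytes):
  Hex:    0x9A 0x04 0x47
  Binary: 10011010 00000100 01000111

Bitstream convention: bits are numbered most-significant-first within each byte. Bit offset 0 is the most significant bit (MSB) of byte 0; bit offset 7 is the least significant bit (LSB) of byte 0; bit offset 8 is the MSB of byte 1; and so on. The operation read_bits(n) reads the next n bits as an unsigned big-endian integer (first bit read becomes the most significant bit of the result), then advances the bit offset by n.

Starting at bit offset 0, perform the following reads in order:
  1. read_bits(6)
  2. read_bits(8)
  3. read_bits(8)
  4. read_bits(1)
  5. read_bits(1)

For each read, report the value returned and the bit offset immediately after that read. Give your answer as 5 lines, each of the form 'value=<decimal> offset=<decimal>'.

Read 1: bits[0:6] width=6 -> value=38 (bin 100110); offset now 6 = byte 0 bit 6; 18 bits remain
Read 2: bits[6:14] width=8 -> value=129 (bin 10000001); offset now 14 = byte 1 bit 6; 10 bits remain
Read 3: bits[14:22] width=8 -> value=17 (bin 00010001); offset now 22 = byte 2 bit 6; 2 bits remain
Read 4: bits[22:23] width=1 -> value=1 (bin 1); offset now 23 = byte 2 bit 7; 1 bits remain
Read 5: bits[23:24] width=1 -> value=1 (bin 1); offset now 24 = byte 3 bit 0; 0 bits remain

Answer: value=38 offset=6
value=129 offset=14
value=17 offset=22
value=1 offset=23
value=1 offset=24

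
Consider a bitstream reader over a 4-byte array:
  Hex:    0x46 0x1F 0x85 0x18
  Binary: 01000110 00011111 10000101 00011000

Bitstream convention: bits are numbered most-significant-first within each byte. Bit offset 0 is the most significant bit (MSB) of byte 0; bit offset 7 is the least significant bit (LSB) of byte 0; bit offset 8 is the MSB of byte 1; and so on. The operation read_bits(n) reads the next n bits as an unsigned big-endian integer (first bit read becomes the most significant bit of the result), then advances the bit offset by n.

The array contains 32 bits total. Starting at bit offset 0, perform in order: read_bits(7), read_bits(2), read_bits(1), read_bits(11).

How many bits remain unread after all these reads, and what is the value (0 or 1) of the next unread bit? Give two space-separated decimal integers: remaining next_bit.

Answer: 11 1

Derivation:
Read 1: bits[0:7] width=7 -> value=35 (bin 0100011); offset now 7 = byte 0 bit 7; 25 bits remain
Read 2: bits[7:9] width=2 -> value=0 (bin 00); offset now 9 = byte 1 bit 1; 23 bits remain
Read 3: bits[9:10] width=1 -> value=0 (bin 0); offset now 10 = byte 1 bit 2; 22 bits remain
Read 4: bits[10:21] width=11 -> value=1008 (bin 01111110000); offset now 21 = byte 2 bit 5; 11 bits remain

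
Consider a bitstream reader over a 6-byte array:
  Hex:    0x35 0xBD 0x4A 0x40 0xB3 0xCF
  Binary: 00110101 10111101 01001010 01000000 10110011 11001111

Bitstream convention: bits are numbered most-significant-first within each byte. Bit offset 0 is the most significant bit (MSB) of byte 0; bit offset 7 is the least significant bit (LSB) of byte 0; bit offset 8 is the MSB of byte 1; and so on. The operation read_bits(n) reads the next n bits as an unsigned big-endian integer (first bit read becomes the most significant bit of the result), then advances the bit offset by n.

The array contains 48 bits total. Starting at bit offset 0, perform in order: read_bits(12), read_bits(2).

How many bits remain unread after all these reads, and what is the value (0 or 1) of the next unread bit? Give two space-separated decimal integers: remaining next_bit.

Read 1: bits[0:12] width=12 -> value=859 (bin 001101011011); offset now 12 = byte 1 bit 4; 36 bits remain
Read 2: bits[12:14] width=2 -> value=3 (bin 11); offset now 14 = byte 1 bit 6; 34 bits remain

Answer: 34 0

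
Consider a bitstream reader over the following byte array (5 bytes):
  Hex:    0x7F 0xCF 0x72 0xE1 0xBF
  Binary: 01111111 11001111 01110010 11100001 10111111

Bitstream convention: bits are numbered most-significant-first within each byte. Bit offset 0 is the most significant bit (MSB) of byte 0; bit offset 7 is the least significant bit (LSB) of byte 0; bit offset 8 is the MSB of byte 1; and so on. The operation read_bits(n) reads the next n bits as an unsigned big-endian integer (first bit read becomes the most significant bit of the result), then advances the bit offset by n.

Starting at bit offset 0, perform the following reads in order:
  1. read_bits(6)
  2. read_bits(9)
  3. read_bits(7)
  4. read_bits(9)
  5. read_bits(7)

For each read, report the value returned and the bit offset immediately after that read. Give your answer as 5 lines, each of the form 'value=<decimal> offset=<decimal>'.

Answer: value=31 offset=6
value=487 offset=15
value=92 offset=22
value=368 offset=31
value=111 offset=38

Derivation:
Read 1: bits[0:6] width=6 -> value=31 (bin 011111); offset now 6 = byte 0 bit 6; 34 bits remain
Read 2: bits[6:15] width=9 -> value=487 (bin 111100111); offset now 15 = byte 1 bit 7; 25 bits remain
Read 3: bits[15:22] width=7 -> value=92 (bin 1011100); offset now 22 = byte 2 bit 6; 18 bits remain
Read 4: bits[22:31] width=9 -> value=368 (bin 101110000); offset now 31 = byte 3 bit 7; 9 bits remain
Read 5: bits[31:38] width=7 -> value=111 (bin 1101111); offset now 38 = byte 4 bit 6; 2 bits remain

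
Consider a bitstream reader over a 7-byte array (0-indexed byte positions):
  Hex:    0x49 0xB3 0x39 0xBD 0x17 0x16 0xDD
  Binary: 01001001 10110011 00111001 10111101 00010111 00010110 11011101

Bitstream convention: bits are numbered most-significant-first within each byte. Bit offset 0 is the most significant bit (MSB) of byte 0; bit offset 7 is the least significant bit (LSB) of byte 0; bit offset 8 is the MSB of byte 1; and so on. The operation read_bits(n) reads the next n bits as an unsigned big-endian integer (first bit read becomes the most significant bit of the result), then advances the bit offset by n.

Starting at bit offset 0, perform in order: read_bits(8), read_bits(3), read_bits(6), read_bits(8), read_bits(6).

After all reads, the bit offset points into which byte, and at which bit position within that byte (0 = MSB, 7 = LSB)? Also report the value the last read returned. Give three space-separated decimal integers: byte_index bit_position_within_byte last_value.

Answer: 3 7 30

Derivation:
Read 1: bits[0:8] width=8 -> value=73 (bin 01001001); offset now 8 = byte 1 bit 0; 48 bits remain
Read 2: bits[8:11] width=3 -> value=5 (bin 101); offset now 11 = byte 1 bit 3; 45 bits remain
Read 3: bits[11:17] width=6 -> value=38 (bin 100110); offset now 17 = byte 2 bit 1; 39 bits remain
Read 4: bits[17:25] width=8 -> value=115 (bin 01110011); offset now 25 = byte 3 bit 1; 31 bits remain
Read 5: bits[25:31] width=6 -> value=30 (bin 011110); offset now 31 = byte 3 bit 7; 25 bits remain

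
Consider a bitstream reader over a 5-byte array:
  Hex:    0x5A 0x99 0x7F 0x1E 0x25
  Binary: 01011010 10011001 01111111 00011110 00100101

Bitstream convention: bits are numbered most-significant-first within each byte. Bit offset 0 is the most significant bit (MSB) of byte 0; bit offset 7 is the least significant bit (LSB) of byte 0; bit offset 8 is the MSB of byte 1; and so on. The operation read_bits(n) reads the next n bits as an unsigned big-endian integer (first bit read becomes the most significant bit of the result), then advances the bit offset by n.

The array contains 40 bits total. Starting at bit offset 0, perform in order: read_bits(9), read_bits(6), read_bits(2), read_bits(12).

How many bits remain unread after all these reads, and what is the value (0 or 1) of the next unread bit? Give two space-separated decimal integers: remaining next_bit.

Answer: 11 1

Derivation:
Read 1: bits[0:9] width=9 -> value=181 (bin 010110101); offset now 9 = byte 1 bit 1; 31 bits remain
Read 2: bits[9:15] width=6 -> value=12 (bin 001100); offset now 15 = byte 1 bit 7; 25 bits remain
Read 3: bits[15:17] width=2 -> value=2 (bin 10); offset now 17 = byte 2 bit 1; 23 bits remain
Read 4: bits[17:29] width=12 -> value=4067 (bin 111111100011); offset now 29 = byte 3 bit 5; 11 bits remain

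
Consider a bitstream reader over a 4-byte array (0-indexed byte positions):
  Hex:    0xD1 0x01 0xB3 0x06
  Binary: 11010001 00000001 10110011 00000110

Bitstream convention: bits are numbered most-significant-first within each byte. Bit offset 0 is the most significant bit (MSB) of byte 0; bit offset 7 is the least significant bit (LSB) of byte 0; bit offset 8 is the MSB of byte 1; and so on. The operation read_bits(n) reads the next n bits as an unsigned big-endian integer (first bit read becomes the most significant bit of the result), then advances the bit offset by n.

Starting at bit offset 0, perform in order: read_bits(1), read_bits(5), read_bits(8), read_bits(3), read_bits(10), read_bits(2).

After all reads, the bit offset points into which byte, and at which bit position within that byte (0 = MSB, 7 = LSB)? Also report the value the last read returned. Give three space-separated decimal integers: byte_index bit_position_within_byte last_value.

Read 1: bits[0:1] width=1 -> value=1 (bin 1); offset now 1 = byte 0 bit 1; 31 bits remain
Read 2: bits[1:6] width=5 -> value=20 (bin 10100); offset now 6 = byte 0 bit 6; 26 bits remain
Read 3: bits[6:14] width=8 -> value=64 (bin 01000000); offset now 14 = byte 1 bit 6; 18 bits remain
Read 4: bits[14:17] width=3 -> value=3 (bin 011); offset now 17 = byte 2 bit 1; 15 bits remain
Read 5: bits[17:27] width=10 -> value=408 (bin 0110011000); offset now 27 = byte 3 bit 3; 5 bits remain
Read 6: bits[27:29] width=2 -> value=0 (bin 00); offset now 29 = byte 3 bit 5; 3 bits remain

Answer: 3 5 0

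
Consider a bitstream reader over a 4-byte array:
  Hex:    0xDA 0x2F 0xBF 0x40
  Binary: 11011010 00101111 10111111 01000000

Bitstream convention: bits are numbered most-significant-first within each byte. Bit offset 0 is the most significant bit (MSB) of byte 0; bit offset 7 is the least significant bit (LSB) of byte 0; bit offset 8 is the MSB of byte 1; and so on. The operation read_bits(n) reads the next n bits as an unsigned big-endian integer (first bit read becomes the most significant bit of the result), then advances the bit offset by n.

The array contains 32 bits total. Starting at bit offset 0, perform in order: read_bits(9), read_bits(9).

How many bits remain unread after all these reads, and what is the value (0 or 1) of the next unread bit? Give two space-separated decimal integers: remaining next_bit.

Read 1: bits[0:9] width=9 -> value=436 (bin 110110100); offset now 9 = byte 1 bit 1; 23 bits remain
Read 2: bits[9:18] width=9 -> value=190 (bin 010111110); offset now 18 = byte 2 bit 2; 14 bits remain

Answer: 14 1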